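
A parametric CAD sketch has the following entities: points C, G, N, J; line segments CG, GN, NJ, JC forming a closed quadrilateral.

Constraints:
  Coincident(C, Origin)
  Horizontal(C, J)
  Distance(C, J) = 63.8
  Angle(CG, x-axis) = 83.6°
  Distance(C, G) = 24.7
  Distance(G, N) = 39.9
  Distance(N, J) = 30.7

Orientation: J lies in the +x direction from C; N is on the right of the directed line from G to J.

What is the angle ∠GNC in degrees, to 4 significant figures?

38.13°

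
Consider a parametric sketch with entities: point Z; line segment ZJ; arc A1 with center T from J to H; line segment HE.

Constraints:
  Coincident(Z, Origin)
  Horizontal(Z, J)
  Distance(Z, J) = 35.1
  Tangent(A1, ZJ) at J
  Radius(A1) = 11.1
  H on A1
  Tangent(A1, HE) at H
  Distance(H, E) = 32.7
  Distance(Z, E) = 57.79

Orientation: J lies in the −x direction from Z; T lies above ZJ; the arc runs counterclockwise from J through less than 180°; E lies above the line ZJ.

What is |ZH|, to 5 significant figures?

28.721

Checks: Z.y = 0.00, J.y = 0.00 ✓; |TH| = 11.10 ✓; ∠(TH, HE) = 90.00° ✓; |HE| = 32.70 ✓; |ZE| = 57.79 ✓.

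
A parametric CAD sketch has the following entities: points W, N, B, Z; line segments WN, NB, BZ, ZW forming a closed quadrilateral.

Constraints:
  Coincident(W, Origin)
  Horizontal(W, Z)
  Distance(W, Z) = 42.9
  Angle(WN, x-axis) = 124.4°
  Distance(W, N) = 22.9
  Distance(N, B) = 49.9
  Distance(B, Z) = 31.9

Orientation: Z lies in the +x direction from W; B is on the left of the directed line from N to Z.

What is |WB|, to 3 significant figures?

47.1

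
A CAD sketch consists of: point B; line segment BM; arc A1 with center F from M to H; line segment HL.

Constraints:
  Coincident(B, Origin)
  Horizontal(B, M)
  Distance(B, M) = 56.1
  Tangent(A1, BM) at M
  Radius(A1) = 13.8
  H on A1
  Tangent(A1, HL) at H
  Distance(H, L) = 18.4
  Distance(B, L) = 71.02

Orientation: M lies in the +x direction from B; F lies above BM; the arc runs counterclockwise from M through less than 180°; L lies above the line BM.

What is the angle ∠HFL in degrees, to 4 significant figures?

53.13°

Checks: B.y = 0.00, M.y = 0.00 ✓; |FH| = 13.80 ✓; ∠(FH, HL) = 90.00° ✓; |HL| = 18.40 ✓; |BL| = 71.02 ✓.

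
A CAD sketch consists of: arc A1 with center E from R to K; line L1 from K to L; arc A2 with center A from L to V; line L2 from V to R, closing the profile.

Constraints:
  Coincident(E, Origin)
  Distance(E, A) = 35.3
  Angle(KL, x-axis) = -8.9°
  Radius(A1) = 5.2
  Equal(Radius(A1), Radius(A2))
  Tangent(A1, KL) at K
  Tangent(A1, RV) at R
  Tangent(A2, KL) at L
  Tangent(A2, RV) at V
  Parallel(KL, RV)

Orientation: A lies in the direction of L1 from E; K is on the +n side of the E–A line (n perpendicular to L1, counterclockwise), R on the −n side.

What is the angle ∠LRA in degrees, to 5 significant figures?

8.0360°

Tangency of A1 to both parallel lines with radius 5.2 puts K and R at E ± 5.2·n: K = (0.80449, 5.1374), R = (-0.80449, -5.1374). Equal radii place L and V the same way about A: L = A + 5.2·n = (35.679, -0.32389), V = A − 5.2·n = (34.070, -10.599). Then cos ∠LRA = RL·RA / (|RL||RA|), giving 8.0360°.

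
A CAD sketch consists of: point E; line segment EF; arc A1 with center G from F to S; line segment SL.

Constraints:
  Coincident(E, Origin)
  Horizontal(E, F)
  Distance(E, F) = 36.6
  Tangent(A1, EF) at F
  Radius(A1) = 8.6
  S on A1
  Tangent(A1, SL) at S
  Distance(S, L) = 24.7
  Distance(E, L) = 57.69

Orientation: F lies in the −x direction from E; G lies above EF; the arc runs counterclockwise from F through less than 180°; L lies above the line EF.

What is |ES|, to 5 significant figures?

33.825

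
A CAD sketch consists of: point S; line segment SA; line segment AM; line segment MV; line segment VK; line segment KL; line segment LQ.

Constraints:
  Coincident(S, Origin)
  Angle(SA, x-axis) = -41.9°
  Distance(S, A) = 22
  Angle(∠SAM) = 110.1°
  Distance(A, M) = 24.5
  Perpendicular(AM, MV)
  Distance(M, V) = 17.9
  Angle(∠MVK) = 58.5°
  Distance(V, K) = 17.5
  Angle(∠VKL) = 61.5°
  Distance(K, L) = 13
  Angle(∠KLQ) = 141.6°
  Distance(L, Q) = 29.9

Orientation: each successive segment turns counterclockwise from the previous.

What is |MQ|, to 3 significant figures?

26.7

S is at the origin; SA runs at -41.9° with length 22.0, so A = (16.4, -14.7). ∠SAM = 110.1° gives AM at 28.0° from the x-axis; with |AM| = 24.5, M = (38.0, -3.19). The perpendicularity gives MV at right angles to AM, so MV runs at 118°; with |MV| = 17.9, V = (29.6, 12.6). ∠MVK = 58.5° gives VK at -120° from the x-axis; with |VK| = 17.5, K = (20.7, -2.46). ∠VKL = 61.5° gives KL at -2.00° from the x-axis; with |KL| = 13.0, L = (33.7, -2.92). ∠KLQ = 141.6° gives LQ at 36.4° from the x-axis; with |LQ| = 29.9, Q = (57.8, 14.8). Then |MQ| = |Q − M| = 26.7.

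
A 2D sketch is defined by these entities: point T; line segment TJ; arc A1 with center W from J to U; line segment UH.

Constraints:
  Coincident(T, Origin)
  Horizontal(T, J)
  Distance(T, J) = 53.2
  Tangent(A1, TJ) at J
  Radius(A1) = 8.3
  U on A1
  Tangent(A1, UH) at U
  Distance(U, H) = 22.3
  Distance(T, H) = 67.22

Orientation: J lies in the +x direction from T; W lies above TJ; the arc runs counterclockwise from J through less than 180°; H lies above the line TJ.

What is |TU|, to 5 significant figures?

62.127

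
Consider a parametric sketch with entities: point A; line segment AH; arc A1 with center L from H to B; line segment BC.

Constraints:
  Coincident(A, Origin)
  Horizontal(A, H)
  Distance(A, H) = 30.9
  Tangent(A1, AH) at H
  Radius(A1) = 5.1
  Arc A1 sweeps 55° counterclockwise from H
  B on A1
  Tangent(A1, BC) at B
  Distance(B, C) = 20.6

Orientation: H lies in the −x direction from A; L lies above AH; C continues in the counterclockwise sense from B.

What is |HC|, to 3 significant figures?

24.9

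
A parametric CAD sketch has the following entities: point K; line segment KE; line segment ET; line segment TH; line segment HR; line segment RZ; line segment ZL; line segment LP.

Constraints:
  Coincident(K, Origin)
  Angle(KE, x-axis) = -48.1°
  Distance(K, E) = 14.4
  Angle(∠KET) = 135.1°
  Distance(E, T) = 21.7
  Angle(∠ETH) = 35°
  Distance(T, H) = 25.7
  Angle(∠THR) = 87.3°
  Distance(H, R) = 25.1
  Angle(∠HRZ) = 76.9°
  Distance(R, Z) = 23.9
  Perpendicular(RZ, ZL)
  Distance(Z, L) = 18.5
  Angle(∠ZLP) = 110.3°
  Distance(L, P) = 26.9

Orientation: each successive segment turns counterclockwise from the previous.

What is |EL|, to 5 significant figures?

16.197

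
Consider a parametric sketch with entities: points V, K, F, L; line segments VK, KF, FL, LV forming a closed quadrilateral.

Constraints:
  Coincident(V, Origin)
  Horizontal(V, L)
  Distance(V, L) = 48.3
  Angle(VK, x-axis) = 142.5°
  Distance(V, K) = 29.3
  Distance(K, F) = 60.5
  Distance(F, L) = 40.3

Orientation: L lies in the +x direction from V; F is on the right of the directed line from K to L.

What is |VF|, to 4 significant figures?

31.99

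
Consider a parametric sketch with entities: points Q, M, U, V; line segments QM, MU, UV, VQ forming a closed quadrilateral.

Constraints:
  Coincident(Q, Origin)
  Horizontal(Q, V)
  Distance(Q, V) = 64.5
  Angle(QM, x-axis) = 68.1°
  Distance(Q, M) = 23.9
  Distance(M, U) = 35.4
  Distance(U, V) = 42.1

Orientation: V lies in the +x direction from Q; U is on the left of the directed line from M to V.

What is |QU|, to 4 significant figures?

54.75

Q is at the origin; QV is horizontal with |QV| = 64.5 and V in +x, so V = (64.5, 0). QM runs at 68.1° with |QM| = 23.9, so M = (8.914, 22.18). U is determined by |MU| = 35.4 and |UV| = 42.1 together: it lies at the intersection of circle(M, 35.4) and circle(V, 42.1). With |MV| = 59.85, the foot of the radical line on MV is 25.58 from M and the perpendicular offset is √(35.4² − 25.58²) = 24.47. Taking the left-of-MV solution: U = (41.74, 35.42).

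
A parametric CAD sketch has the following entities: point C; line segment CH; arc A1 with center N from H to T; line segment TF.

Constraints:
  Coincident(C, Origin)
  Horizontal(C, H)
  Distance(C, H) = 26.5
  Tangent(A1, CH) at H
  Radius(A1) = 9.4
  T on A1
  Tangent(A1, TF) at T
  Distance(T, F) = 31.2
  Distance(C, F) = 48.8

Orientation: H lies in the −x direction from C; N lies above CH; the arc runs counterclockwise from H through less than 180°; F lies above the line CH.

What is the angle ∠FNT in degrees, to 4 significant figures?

73.23°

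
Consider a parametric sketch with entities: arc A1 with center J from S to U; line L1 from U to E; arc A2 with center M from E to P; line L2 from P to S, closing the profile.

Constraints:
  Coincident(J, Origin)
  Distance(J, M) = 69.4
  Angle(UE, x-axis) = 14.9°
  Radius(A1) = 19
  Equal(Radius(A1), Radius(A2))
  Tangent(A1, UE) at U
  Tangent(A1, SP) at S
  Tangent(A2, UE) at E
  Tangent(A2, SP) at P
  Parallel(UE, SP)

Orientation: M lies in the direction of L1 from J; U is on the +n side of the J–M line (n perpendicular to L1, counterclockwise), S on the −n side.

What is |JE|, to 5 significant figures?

71.954

The slot axis is L1's direction at 14.9°, so u = (cos 14.9°, sin 14.9°) = (0.96638, 0.25713) and n = (−sin 14.9°, cos 14.9°) = (-0.25713, 0.96638). J is at the origin and M lies 69.4 along u from J, so M = 69.4·u = (67.066, 17.845). Tangency of A1 to both parallel lines with radius 19.0 puts U and S at J ± 19.0·n: U = (-4.8855, 18.361), S = (4.8855, -18.361). Equal radii place E and P the same way about M: E = M + 19.0·n = (62.181, 36.206), P = M − 19.0·n = (71.952, -0.51613). Then |JE| = |E − J| = 71.954.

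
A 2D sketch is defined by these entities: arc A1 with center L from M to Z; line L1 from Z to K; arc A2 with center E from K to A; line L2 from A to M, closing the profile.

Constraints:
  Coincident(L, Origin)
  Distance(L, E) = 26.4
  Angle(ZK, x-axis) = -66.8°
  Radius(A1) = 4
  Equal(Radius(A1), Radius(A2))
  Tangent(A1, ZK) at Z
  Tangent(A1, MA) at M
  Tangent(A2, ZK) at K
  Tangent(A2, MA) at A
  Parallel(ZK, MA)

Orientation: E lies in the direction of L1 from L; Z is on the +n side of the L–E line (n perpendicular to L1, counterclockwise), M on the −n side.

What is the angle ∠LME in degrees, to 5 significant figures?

81.384°

The slot axis is L1's direction at -66.8°, so u = (cos -66.8°, sin -66.8°) = (0.39394, -0.91914) and n = (−sin -66.8°, cos -66.8°) = (0.91914, 0.39394). L is at the origin and E lies 26.4 along u from L, so E = 26.4·u = (10.400, -24.265). Tangency of A1 to both parallel lines with radius 4.0 puts Z and M at L ± 4.0·n: Z = (3.6765, 1.5758), M = (-3.6765, -1.5758). Then cos ∠LME = ML·ME / (|ML||ME|), giving 81.384°.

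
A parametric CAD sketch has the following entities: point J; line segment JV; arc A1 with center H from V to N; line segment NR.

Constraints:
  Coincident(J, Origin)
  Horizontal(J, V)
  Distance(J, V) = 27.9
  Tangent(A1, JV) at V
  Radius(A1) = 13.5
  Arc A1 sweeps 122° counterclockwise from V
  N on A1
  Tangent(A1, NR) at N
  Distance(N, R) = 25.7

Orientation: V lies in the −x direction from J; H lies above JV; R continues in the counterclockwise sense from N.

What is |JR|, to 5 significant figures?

52.020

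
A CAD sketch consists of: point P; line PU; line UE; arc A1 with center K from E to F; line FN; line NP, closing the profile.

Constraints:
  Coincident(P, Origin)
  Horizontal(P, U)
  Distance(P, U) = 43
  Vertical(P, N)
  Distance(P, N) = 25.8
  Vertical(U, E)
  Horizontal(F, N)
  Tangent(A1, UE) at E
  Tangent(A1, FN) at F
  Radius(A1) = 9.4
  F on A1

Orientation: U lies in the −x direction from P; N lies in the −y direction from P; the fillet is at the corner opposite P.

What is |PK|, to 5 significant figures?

37.389

P is at the origin; P and U share the same y with |PU| = 43.0 and U on the −x side, so U = (-43.000, 0.0000). P and N share the same x with |PN| = 25.8 and N on the −y side, so N = (0.0000, -25.800). The virtual corner opposite P is at (-43.000, -25.800). The tangent condition forces KE to be normal to UE and the tangent condition forces KF to be normal to FN, with radius 9.4, so the center K sits 9.4 in from both sides at K = (-33.600, -16.400). Then |PK| = |K − P| = 37.389.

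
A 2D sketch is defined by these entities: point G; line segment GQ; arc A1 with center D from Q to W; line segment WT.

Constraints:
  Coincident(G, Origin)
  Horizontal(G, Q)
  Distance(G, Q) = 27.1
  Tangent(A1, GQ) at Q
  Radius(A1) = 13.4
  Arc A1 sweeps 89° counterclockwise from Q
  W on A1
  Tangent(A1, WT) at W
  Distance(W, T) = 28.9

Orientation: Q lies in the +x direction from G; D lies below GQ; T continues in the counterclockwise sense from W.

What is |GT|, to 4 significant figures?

44.08

G is at the origin; GQ is horizontal with |GQ| = 27.1 and Q on the +x side, so Q = (27.10, 0.000). A1 meets GQ tangentially, so DQ is at right angles to GQ, so D = Q + (0, -13.4) = (27.10, -13.40). On A1, Q sits at bearing 90° from D; an 89° counterclockwise sweep puts W at bearing 179°, so W = D + 13.4·(cos 179°, sin 179°) = (13.70, -13.17). The tangent condition forces DW to be normal to WT, so WT runs along (−sin 179°, cos 179°); with |WT| = 28.9, T = (13.20, -42.06). Then |GT| = |T − G| = 44.08.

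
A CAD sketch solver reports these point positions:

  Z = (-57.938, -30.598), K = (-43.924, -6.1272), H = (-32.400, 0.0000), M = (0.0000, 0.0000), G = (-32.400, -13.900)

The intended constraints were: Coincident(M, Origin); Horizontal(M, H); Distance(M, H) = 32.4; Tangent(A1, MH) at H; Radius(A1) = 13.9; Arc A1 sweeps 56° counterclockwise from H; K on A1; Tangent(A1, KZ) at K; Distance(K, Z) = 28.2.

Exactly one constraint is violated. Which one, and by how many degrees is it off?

Tangent(A1, KZ) at K — off by 4.20°.

M = (0.00, 0.00) ✓; M.y = 0.00, H.y = 0.00 ✓; |MH| = 32.40 ✓; ∠(GH, HM) = 90.00° ✓; |GH| = 13.90 ✓; bearing(G→K) − bearing(G→H) = 56.00° ✓; |GK| = 13.90 ✓; ∠(GK, KZ) = 85.80° ✗; |KZ| = 28.20 ✓.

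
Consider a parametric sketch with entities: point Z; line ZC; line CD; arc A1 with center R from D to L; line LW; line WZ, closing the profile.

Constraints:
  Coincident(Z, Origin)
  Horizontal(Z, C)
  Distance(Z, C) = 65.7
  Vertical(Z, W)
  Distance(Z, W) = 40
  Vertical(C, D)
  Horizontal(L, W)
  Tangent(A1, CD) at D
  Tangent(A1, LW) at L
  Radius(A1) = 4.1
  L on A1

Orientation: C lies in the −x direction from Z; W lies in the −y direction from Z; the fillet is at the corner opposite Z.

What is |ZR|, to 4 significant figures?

71.30

Z is at the origin; Z and C share the same y with |ZC| = 65.7 and C on the −x side, so C = (-65.70, 0.000). Z and W share the same x with |ZW| = 40.0 and W on the −y side, so W = (0.000, -40.00). The virtual corner opposite Z is at (-65.70, -40.00). The tangent condition forces RD to be normal to CD and A1 meets LW tangentially, so RL is at right angles to LW, with radius 4.1, so the center R sits 4.1 in from both sides at R = (-61.60, -35.90). Then |ZR| = |R − Z| = 71.30.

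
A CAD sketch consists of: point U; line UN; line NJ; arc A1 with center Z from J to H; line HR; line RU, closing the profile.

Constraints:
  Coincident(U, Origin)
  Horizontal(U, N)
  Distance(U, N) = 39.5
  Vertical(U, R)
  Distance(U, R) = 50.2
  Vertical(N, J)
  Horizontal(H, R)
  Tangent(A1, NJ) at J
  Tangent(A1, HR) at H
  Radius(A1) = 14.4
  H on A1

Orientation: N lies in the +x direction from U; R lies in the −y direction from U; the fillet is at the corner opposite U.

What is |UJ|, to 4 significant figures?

53.31

U is at the origin; U and N share the same y with |UN| = 39.5 and N on the +x side, so N = (39.50, 0.000). UR is vertical with |UR| = 50.2 and R on the −y side, so R = (0.000, -50.20). The virtual corner opposite U is at (39.50, -50.20). The tangent condition forces ZJ to be normal to NJ and the tangent condition forces ZH to be normal to HR, with radius 14.4, so the center Z sits 14.4 in from both sides at Z = (25.10, -35.80). That places the tangent points at J = (39.50, -35.80) on NJ and H = (25.10, -50.20) on HR. Then |UJ| = |J − U| = 53.31.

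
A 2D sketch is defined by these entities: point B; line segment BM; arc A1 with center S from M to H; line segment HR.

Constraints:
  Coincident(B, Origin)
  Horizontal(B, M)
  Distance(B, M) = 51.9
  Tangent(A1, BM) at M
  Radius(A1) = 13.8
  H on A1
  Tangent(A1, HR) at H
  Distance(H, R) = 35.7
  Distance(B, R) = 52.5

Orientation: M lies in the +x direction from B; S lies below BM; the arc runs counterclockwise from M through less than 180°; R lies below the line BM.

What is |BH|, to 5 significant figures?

39.911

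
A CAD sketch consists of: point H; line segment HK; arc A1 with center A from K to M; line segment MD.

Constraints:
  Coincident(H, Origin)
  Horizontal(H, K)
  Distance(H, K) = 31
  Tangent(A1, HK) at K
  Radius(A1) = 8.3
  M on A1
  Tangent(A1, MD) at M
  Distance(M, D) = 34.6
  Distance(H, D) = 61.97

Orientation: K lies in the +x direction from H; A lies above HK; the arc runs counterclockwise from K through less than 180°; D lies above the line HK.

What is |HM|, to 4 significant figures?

39.55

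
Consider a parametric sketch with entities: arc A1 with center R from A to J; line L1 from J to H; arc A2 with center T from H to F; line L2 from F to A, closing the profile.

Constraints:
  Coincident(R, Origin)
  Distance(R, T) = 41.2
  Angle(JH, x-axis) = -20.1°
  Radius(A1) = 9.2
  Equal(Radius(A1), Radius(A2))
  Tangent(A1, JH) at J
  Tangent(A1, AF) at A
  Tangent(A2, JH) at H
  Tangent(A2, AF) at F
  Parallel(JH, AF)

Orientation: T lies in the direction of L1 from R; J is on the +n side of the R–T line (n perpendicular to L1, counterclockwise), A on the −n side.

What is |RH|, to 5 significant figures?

42.215

The slot axis is L1's direction at -20.1°, so u = (cos -20.1°, sin -20.1°) = (0.93909, -0.34366) and n = (−sin -20.1°, cos -20.1°) = (0.34366, 0.93909). R is at the origin and T lies 41.2 along u from R, so T = 41.2·u = (38.691, -14.159). Tangency of A1 to both parallel lines with radius 9.2 puts J and A at R ± 9.2·n: J = (3.1617, 8.6397), A = (-3.1617, -8.6397). Equal radii place H and F the same way about T: H = T + 9.2·n = (41.852, -5.5191), F = T − 9.2·n = (35.529, -22.798). Then |RH| = |H − R| = 42.215.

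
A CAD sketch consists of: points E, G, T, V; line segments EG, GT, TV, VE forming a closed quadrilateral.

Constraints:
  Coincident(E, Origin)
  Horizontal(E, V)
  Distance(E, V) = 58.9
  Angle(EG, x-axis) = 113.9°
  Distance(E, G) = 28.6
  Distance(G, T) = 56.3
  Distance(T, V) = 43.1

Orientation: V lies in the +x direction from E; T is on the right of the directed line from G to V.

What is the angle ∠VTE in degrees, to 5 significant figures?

108.43°

E is at the origin; EV is horizontal with |EV| = 58.9 and V in +x, so V = (58.9, 0). EG runs at 113.9° with |EG| = 28.6, so G = (-11.587, 26.148). T is determined by |GT| = 56.3 and |TV| = 43.1 together: it lies at the intersection of circle(G, 56.3) and circle(V, 43.1). With |GV| = 75.181, the foot of the radical line on GV is 46.316 from G and the perpendicular offset is √(56.3² − 46.316²) = 32.007. Taking the right-of-GV solution: T = (20.706, -19.970).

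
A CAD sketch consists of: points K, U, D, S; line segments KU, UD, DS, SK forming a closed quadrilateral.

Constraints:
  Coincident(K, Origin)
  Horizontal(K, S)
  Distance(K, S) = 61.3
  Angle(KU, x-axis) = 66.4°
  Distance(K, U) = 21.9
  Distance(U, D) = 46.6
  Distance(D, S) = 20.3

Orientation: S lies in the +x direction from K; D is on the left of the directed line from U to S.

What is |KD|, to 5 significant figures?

58.668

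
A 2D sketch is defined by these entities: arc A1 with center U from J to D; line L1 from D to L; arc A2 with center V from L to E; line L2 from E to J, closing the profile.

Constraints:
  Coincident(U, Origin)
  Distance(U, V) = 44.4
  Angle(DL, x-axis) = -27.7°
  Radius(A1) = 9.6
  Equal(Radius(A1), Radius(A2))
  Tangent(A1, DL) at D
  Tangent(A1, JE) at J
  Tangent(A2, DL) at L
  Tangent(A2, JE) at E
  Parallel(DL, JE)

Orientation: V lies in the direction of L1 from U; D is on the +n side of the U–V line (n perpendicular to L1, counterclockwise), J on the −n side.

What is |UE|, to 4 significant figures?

45.43

Tangency of A1 to both parallel lines with radius 9.6 puts D and J at U ± 9.6·n: D = (4.462, 8.500), J = (-4.462, -8.500). Equal radii place L and E the same way about V: L = V + 9.6·n = (43.77, -12.14), E = V − 9.6·n = (34.85, -29.14). Then |UE| = |E − U| = 45.43.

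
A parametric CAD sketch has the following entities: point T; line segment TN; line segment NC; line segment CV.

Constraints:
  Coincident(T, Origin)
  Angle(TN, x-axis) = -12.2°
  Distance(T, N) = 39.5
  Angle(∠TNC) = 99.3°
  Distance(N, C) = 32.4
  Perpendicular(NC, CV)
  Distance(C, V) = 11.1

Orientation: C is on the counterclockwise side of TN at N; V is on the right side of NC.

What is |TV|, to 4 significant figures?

63.34

T is at the origin; TN runs at -12.2° with length 39.5, so N = 39.5·(cos -12.2°, sin -12.2°) = (38.61, -8.347). ∠TNC = 99.3°, so NC runs at -12.2° + (180° − 99.3°) = 68.50° from the x-axis; with |NC| = 32.4, C = N + 32.4·(cos 68.50°, sin 68.50°) = (50.48, 21.80). NC is perpendicular to CV; with |CV| = 11.1 on the right of NC, V = C + 11.1·(0.9304, -0.3665) = (60.81, 17.73). Then |TV| = |V − T| = 63.34.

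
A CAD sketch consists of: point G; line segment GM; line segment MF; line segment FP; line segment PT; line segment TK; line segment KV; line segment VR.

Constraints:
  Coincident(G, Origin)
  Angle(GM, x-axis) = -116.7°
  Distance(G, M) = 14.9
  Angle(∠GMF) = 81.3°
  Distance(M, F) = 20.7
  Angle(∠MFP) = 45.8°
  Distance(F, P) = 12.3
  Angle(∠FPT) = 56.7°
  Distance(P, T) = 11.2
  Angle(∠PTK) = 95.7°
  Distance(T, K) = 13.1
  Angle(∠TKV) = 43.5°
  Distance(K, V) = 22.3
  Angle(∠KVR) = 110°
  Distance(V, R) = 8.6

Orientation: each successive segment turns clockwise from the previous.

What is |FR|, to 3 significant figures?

21.4

G is at the origin; GM runs at -116.7° with length 14.9, so M = (-6.69, -13.3). ∠GMF = 81.3° gives MF at 145° from the x-axis; with |MF| = 20.7, F = (-23.6, -1.32). ∠MFP = 45.8° gives FP at 10.4° from the x-axis; with |FP| = 12.3, P = (-11.5, 0.900). ∠FPT = 56.7° gives PT at -113° from the x-axis; with |PT| = 11.2, T = (-15.8, -9.42). ∠PTK = 95.7° gives TK at 163° from the x-axis; with |TK| = 13.1, K = (-28.3, -5.54). ∠TKV = 43.5° gives KV at 26.3° from the x-axis; with |KV| = 22.3, V = (-8.35, 4.34). ∠KVR = 110.0° gives VR at -43.7° from the x-axis; with |VR| = 8.6, R = (-2.13, -1.60). Then |FR| = |R − F| = 21.4.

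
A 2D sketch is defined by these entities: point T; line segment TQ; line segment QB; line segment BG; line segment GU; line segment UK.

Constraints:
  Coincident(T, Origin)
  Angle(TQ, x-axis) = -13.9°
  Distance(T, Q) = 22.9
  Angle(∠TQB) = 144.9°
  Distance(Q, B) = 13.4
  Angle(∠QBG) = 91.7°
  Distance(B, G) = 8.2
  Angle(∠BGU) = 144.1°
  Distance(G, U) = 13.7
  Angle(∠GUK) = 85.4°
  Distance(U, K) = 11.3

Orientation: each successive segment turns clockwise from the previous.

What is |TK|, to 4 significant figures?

15.89

T is at the origin; TQ runs at -13.9° with length 22.9, so Q = (22.23, -5.501). ∠TQB = 144.9° gives QB at -49.00° from the x-axis; with |QB| = 13.4, B = (31.02, -15.61). ∠QBG = 91.7° gives BG at -137.3° from the x-axis; with |BG| = 8.2, G = (24.99, -21.18). ∠BGU = 144.1° gives GU at -173.2° from the x-axis; with |GU| = 13.7, U = (11.39, -22.80). ∠GUK = 85.4° gives UK at 92.20° from the x-axis; with |UK| = 11.3, K = (10.96, -11.51). Then |TK| = |K − T| = 15.89.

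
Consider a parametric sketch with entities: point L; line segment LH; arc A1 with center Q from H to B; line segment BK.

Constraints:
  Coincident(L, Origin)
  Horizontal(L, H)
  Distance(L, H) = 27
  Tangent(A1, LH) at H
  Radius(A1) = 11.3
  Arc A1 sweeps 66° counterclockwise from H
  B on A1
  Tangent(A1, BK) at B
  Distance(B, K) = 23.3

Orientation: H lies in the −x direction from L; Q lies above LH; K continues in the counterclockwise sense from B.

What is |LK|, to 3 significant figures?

28.9

On A1, H sits at bearing -90° from Q; a 66° counterclockwise sweep puts B at bearing -24°, so B = Q + 11.3·(cos -24°, sin -24°) = (-16.7, 6.70). Tangency of A1 to BK means the radius QB is perpendicular to BK, so BK runs along (−sin -24°, cos -24°); with |BK| = 23.3, K = (-7.20, 28.0). Then |LK| = |K − L| = 28.9.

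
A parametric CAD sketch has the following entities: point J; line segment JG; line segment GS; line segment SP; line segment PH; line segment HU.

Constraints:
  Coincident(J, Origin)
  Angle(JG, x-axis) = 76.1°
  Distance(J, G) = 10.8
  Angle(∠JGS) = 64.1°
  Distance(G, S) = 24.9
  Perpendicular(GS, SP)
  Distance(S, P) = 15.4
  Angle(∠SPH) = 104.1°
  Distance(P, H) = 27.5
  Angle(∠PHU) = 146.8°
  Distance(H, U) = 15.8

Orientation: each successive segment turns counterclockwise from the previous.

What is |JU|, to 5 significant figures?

22.601

J is at the origin; JG runs at 76.1° with length 10.8, so G = (2.5945, 10.484). ∠JGS = 64.1° gives GS at -168.00° from the x-axis; with |GS| = 24.9, S = (-21.761, 5.3067). The perpendicularity gives SP at right angles to GS, so SP runs at -78.000°; with |SP| = 15.4, P = (-18.560, -9.7567). ∠SPH = 104.1° gives PH at -2.1000° from the x-axis; with |PH| = 27.5, H = (8.9220, -10.764). ∠PHU = 146.8° gives HU at 31.100° from the x-axis; with |HU| = 15.8, U = (22.451, -2.6032). Then |JU| = |U − J| = 22.601.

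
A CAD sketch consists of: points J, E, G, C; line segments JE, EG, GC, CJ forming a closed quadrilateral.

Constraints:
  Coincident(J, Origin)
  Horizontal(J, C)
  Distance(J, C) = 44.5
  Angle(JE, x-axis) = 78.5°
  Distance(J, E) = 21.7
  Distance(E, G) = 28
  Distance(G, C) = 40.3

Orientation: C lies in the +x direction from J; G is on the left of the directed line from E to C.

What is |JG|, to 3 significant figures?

45.9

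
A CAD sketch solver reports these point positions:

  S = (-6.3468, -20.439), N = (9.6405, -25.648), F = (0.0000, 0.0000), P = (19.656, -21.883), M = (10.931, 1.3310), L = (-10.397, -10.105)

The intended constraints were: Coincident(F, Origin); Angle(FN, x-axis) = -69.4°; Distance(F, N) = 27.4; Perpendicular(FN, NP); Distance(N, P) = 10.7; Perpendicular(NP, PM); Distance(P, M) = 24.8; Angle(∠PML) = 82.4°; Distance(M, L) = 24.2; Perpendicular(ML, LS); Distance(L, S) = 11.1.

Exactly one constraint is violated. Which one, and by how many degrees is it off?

Perpendicular(ML, LS) — off by 6.80°.

F = (0.00, 0.00) ✓; FN at -69.40° ✓; |FN| = 27.40 ✓; ∠(FN, NP) = 90.00° ✓; |NP| = 10.70 ✓; ∠(NP, PM) = 90.00° ✓; |PM| = 24.80 ✓; ∠PML = 82.40° ✓; |ML| = 24.20 ✓; ∠(ML, LS) = 83.20° ✗; |LS| = 11.10 ✓.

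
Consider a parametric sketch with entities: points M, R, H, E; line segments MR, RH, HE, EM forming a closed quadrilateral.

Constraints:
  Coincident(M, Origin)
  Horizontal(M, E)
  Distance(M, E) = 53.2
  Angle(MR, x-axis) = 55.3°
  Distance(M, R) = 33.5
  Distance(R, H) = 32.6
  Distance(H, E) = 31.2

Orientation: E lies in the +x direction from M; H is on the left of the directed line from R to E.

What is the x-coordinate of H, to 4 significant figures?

51.47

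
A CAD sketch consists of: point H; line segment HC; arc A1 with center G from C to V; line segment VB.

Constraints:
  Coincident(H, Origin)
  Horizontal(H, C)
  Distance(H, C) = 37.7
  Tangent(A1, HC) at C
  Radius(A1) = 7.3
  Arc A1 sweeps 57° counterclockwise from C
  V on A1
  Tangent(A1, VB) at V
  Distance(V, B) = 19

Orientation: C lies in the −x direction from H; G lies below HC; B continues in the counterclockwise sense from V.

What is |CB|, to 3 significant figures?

25.3

H is at the origin; H and C share the same y with |HC| = 37.7 and C on the −x side, so C = (-37.7, 0.00). A1 meets HC tangentially, so GC is at right angles to HC, so G = C + (0, -7.3) = (-37.7, -7.30). On A1, C sits at bearing 90° from G; a 57° counterclockwise sweep puts V at bearing 147°, so V = G + 7.3·(cos 147°, sin 147°) = (-43.8, -3.32). The tangent condition forces GV to be normal to VB, so VB runs along (−sin 147°, cos 147°); with |VB| = 19.0, B = (-54.2, -19.3). Then |CB| = |B − C| = 25.3.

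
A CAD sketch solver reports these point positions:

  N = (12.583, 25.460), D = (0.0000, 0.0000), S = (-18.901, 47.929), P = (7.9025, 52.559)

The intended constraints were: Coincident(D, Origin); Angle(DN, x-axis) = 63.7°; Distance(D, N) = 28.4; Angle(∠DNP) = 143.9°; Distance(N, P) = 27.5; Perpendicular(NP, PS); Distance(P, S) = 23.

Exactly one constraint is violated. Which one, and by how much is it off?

Distance(P, S) = 23 — off by 4.20.

D = (0.00, 0.00) ✓; DN at 63.70° ✓; |DN| = 28.40 ✓; ∠DNP = 143.9° ✓; |NP| = 27.50 ✓; ∠(NP, PS) = 90.00° ✓; |PS| = 27.20 ✗.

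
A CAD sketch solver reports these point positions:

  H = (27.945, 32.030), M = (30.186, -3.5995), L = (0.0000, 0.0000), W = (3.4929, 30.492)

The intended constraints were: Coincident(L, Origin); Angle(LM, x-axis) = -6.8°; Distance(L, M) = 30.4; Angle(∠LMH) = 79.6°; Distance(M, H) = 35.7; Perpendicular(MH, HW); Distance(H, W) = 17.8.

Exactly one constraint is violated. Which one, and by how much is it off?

Distance(H, W) = 17.8 — off by 6.70.

L = (0.00, 0.00) ✓; LM at -6.800° ✓; |LM| = 30.40 ✓; ∠LMH = 79.60° ✓; |MH| = 35.70 ✓; ∠(MH, HW) = 90.00° ✓; |HW| = 24.50 ✗.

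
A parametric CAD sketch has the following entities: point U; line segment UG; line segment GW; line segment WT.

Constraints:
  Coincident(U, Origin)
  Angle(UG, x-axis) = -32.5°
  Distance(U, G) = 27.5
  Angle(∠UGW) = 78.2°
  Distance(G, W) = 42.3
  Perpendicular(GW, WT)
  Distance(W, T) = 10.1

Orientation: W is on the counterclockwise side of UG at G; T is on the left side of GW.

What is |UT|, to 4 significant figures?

40.35

∠UGW = 78.2°, so GW runs at -32.5° + (180° − 78.2°) = 69.30° from the x-axis; with |GW| = 42.3, W = G + 42.3·(cos 69.30°, sin 69.30°) = (38.15, 24.79). GW ⟂ WT; with |WT| = 10.1 on the left of GW, T = W + 10.1·(-0.9354, 0.3535) = (28.70, 28.36). Then |UT| = |T − U| = 40.35.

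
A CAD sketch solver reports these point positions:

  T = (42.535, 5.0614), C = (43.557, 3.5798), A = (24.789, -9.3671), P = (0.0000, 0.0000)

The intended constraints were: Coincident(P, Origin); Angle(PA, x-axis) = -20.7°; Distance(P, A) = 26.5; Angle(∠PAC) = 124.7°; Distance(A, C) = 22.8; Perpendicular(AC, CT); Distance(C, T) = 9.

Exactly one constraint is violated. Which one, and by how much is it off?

Distance(C, T) = 9 — off by 7.20.

P = (0.00, 0.00) ✓; PA at -20.70° ✓; |PA| = 26.50 ✓; ∠PAC = 124.7° ✓; |AC| = 22.80 ✓; ∠(AC, CT) = 90.00° ✓; |CT| = 1.800 ✗.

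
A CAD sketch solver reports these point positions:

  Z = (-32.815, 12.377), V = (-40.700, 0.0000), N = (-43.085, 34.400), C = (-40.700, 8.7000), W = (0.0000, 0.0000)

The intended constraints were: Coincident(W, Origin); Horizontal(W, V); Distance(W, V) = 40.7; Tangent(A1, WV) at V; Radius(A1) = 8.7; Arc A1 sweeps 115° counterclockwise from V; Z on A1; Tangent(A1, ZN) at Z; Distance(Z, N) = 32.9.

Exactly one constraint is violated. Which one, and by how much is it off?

Distance(Z, N) = 32.9 — off by 8.60.

W = (0.00, 0.00) ✓; W.y = 0.00, V.y = 0.00 ✓; |WV| = 40.70 ✓; ∠(CV, VW) = 90.00° ✓; |CV| = 8.700 ✓; bearing(C→Z) − bearing(C→V) = 115.0° ✓; |CZ| = 8.700 ✓; ∠(CZ, ZN) = 90.00° ✓; |ZN| = 24.30 ✗.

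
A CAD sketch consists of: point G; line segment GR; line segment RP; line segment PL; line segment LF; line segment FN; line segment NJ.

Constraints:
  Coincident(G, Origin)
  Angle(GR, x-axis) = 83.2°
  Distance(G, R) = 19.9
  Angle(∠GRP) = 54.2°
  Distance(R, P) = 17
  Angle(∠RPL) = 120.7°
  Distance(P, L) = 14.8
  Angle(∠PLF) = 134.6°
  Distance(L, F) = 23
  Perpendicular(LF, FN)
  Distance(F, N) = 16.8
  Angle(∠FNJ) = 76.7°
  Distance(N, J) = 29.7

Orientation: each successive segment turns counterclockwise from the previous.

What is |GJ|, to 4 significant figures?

12.59

LF ⟂ FN, so FN runs at 43.70°; with |FN| = 16.8, N = (15.08, -8.297). ∠FNJ = 76.7° gives NJ at 147.0° from the x-axis; with |NJ| = 29.7, J = (-9.824, 7.879). Then |GJ| = |J − G| = 12.59.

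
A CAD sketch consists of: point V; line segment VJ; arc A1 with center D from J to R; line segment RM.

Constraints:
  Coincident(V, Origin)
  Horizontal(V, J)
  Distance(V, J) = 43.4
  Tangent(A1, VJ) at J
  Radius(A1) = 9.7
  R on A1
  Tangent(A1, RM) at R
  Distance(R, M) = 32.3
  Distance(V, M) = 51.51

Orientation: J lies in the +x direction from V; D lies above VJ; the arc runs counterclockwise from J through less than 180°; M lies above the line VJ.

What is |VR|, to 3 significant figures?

53.4

Checks: |DJ| = 9.700 ✓; |DR| = 9.700 ✓; ∠(DR, RM) = 90.00° ✓; |RM| = 32.30 ✓; |VM| = 51.51 ✓.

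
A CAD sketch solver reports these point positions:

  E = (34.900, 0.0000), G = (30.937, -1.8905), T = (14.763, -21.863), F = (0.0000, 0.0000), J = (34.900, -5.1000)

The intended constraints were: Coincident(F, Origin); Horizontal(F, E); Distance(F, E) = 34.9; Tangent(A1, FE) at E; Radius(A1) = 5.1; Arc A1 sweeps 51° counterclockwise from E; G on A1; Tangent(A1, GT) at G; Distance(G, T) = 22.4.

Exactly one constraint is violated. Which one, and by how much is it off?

Distance(G, T) = 22.4 — off by 3.30.

F = (0.00, 0.00) ✓; F.y = 0.00, E.y = 0.00 ✓; |FE| = 34.90 ✓; ∠(JE, EF) = 90.00° ✓; |JE| = 5.100 ✓; bearing(J→G) − bearing(J→E) = 51.00° ✓; |JG| = 5.100 ✓; ∠(JG, GT) = 90.00° ✓; |GT| = 25.70 ✗.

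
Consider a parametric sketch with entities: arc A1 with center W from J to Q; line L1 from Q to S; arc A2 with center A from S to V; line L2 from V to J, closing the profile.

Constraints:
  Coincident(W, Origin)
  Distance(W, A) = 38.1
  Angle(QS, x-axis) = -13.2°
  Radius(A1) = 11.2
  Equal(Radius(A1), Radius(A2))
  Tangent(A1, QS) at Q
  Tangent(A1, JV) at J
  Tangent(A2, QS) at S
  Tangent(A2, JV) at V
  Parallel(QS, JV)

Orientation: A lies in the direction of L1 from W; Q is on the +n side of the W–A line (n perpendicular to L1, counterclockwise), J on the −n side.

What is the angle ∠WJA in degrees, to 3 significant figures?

73.6°

The slot axis is L1's direction at -13.2°, so u = (cos -13.2°, sin -13.2°) = (0.974, -0.228) and n = (−sin -13.2°, cos -13.2°) = (0.228, 0.974). W is at the origin and A lies 38.1 along u from W, so A = 38.1·u = (37.1, -8.70). Tangency of A1 to both parallel lines with radius 11.2 puts Q and J at W ± 11.2·n: Q = (2.56, 10.9), J = (-2.56, -10.9). Then cos ∠WJA = JW·JA / (|JW||JA|), giving 73.6°.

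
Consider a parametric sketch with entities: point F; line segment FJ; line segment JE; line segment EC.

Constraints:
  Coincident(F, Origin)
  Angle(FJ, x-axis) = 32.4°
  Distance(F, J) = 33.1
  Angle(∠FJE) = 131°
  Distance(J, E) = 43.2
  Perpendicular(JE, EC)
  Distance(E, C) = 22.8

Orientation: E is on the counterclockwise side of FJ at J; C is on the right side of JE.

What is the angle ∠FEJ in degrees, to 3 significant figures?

21.0°

F is at the origin; FJ runs at 32.4° with length 33.1, so J = 33.1·(cos 32.4°, sin 32.4°) = (27.9, 17.7). ∠FJE = 131.0°, so JE runs at 32.4° + (180° − 131.0°) = 81.4° from the x-axis; with |JE| = 43.2, E = J + 43.2·(cos 81.4°, sin 81.4°) = (34.4, 60.5). Then cos ∠FEJ = EF·EJ / (|EF||EJ|), giving 21.0°.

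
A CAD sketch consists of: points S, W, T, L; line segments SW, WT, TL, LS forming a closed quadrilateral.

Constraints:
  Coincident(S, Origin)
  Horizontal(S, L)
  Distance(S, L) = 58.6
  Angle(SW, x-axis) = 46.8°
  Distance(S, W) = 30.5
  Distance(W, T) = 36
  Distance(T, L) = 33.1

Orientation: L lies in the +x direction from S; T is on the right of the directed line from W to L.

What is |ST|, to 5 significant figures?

31.032

S is at the origin; S and L share the same y with |SL| = 58.6 and L in +x, so L = (58.6, 0). SW runs at 46.8° with |SW| = 30.5, so W = (20.879, 22.234). T is determined by |WT| = 36.0 and |TL| = 33.1 together: it lies at the intersection of circle(W, 36.0) and circle(L, 33.1). With |WL| = 43.786, the foot of the radical line on WL is 24.181 from W and the perpendicular offset is √(36.0² − 24.181²) = 26.669. Taking the right-of-WL solution: T = (28.169, -13.021).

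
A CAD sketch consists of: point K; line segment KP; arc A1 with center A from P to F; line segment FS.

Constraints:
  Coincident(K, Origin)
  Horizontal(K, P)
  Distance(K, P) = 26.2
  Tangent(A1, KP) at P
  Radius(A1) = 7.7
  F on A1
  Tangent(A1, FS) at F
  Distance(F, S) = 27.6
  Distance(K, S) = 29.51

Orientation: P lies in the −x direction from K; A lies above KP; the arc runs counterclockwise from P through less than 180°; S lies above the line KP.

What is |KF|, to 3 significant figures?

19.8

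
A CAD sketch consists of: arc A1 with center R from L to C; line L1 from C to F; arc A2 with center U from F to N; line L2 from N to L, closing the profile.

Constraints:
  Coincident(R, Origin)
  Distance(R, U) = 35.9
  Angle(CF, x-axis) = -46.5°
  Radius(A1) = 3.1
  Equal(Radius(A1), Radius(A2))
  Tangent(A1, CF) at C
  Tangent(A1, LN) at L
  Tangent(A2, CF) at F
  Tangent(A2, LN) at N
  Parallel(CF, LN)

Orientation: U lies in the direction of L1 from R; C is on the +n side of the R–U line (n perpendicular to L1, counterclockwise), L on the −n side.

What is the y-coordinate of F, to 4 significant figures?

-23.91

Tangency of A1 to both parallel lines with radius 3.1 puts C and L at R ± 3.1·n: C = (2.249, 2.134), L = (-2.249, -2.134). Equal radii place F and N the same way about U: F = U + 3.1·n = (26.96, -23.91), N = U − 3.1·n = (22.46, -28.17). So F.y = -23.91.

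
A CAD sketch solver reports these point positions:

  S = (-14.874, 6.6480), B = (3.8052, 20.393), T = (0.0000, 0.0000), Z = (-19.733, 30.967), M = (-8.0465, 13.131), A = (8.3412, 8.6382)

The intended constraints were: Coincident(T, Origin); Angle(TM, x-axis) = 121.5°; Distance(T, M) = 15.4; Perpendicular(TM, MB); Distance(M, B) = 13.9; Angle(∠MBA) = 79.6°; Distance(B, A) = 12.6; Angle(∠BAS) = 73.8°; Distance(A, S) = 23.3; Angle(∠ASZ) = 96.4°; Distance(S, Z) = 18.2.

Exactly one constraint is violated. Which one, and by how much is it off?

Distance(S, Z) = 18.2 — off by 6.60.

T = (0.00, 0.00) ✓; TM at 121.5° ✓; |TM| = 15.40 ✓; ∠(TM, MB) = 90.00° ✓; |MB| = 13.90 ✓; ∠MBA = 79.60° ✓; |BA| = 12.60 ✓; ∠BAS = 73.80° ✓; |AS| = 23.30 ✓; ∠ASZ = 96.40° ✓; |SZ| = 24.80 ✗.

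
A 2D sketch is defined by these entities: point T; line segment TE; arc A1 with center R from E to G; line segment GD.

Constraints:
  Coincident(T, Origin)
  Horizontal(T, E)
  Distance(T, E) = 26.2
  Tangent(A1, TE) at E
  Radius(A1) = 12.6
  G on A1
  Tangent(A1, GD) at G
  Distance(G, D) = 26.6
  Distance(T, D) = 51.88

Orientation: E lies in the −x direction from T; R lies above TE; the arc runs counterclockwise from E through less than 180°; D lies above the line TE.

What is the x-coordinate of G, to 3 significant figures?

-15.8

Checks: |TE| = 26.20 ✓; |RG| = 12.60 ✓; ∠(RG, GD) = 90.00° ✓; |GD| = 26.60 ✓; |TD| = 51.88 ✓.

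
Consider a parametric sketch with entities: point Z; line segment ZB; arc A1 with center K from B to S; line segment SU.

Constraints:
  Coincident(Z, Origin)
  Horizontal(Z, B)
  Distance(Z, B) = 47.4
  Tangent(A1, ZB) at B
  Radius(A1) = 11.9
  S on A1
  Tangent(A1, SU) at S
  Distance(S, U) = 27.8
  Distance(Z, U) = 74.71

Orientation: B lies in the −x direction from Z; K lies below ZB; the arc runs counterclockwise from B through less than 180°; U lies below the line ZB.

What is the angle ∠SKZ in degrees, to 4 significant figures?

152.7°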